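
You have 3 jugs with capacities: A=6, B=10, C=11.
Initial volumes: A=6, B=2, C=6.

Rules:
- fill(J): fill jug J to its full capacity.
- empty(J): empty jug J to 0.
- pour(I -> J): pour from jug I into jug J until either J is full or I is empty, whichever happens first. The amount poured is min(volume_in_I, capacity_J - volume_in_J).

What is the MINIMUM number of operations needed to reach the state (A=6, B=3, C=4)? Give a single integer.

Answer: 7

Derivation:
BFS from (A=6, B=2, C=6). One shortest path:
  1. empty(A) -> (A=0 B=2 C=6)
  2. fill(C) -> (A=0 B=2 C=11)
  3. pour(C -> B) -> (A=0 B=10 C=3)
  4. pour(C -> A) -> (A=3 B=10 C=0)
  5. pour(B -> C) -> (A=3 B=0 C=10)
  6. pour(A -> B) -> (A=0 B=3 C=10)
  7. pour(C -> A) -> (A=6 B=3 C=4)
Reached target in 7 moves.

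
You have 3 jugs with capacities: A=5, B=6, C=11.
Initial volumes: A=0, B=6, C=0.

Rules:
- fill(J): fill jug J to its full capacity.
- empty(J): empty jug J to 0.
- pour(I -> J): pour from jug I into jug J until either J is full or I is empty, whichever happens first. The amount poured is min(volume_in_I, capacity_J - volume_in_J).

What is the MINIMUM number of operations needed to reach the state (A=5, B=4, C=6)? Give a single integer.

Answer: 8

Derivation:
BFS from (A=0, B=6, C=0). One shortest path:
  1. fill(A) -> (A=5 B=6 C=0)
  2. empty(B) -> (A=5 B=0 C=0)
  3. pour(A -> B) -> (A=0 B=5 C=0)
  4. fill(A) -> (A=5 B=5 C=0)
  5. pour(A -> B) -> (A=4 B=6 C=0)
  6. pour(B -> C) -> (A=4 B=0 C=6)
  7. pour(A -> B) -> (A=0 B=4 C=6)
  8. fill(A) -> (A=5 B=4 C=6)
Reached target in 8 moves.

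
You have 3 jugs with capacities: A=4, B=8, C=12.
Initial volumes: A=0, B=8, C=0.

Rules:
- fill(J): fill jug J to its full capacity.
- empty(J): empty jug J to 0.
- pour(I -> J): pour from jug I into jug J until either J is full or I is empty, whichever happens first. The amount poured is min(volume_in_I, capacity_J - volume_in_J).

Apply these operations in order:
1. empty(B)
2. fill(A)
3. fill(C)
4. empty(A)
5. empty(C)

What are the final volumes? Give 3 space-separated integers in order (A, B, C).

Answer: 0 0 0

Derivation:
Step 1: empty(B) -> (A=0 B=0 C=0)
Step 2: fill(A) -> (A=4 B=0 C=0)
Step 3: fill(C) -> (A=4 B=0 C=12)
Step 4: empty(A) -> (A=0 B=0 C=12)
Step 5: empty(C) -> (A=0 B=0 C=0)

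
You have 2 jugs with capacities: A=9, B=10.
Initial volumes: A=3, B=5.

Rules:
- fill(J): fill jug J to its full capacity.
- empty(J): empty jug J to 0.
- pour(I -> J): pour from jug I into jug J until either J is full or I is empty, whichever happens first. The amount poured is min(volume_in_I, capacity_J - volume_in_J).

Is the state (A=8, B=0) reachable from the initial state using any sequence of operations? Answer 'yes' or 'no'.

BFS from (A=3, B=5):
  1. pour(B -> A) -> (A=8 B=0)
Target reached → yes.

Answer: yes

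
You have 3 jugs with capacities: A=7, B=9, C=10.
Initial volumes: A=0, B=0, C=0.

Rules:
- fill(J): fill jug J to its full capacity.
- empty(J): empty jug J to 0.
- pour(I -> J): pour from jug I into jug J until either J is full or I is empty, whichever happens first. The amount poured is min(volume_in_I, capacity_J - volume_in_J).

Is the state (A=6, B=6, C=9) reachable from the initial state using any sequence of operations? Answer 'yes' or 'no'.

BFS explored all 448 reachable states.
Reachable set includes: (0,0,0), (0,0,1), (0,0,2), (0,0,3), (0,0,4), (0,0,5), (0,0,6), (0,0,7), (0,0,8), (0,0,9), (0,0,10), (0,1,0) ...
Target (A=6, B=6, C=9) not in reachable set → no.

Answer: no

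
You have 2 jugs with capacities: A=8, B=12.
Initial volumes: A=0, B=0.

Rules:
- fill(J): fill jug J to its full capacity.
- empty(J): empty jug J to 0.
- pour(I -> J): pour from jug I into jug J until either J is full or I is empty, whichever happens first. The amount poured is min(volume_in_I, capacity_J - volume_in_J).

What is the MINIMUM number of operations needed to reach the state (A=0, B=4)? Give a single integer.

Answer: 3

Derivation:
BFS from (A=0, B=0). One shortest path:
  1. fill(B) -> (A=0 B=12)
  2. pour(B -> A) -> (A=8 B=4)
  3. empty(A) -> (A=0 B=4)
Reached target in 3 moves.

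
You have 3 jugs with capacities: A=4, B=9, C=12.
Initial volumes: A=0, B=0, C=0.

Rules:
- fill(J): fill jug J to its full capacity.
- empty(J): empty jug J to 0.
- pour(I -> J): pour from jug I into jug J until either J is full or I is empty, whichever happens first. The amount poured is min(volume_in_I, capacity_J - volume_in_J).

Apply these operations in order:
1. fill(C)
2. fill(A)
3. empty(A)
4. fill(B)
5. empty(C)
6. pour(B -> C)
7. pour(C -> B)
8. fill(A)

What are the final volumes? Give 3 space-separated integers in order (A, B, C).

Step 1: fill(C) -> (A=0 B=0 C=12)
Step 2: fill(A) -> (A=4 B=0 C=12)
Step 3: empty(A) -> (A=0 B=0 C=12)
Step 4: fill(B) -> (A=0 B=9 C=12)
Step 5: empty(C) -> (A=0 B=9 C=0)
Step 6: pour(B -> C) -> (A=0 B=0 C=9)
Step 7: pour(C -> B) -> (A=0 B=9 C=0)
Step 8: fill(A) -> (A=4 B=9 C=0)

Answer: 4 9 0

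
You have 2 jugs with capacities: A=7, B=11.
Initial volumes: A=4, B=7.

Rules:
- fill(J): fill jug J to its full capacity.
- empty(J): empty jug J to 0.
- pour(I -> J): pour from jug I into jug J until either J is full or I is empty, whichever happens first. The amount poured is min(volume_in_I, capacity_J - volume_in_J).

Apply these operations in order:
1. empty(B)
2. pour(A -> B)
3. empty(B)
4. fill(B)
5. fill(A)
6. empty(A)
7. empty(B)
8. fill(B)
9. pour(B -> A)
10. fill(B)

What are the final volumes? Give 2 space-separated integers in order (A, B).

Step 1: empty(B) -> (A=4 B=0)
Step 2: pour(A -> B) -> (A=0 B=4)
Step 3: empty(B) -> (A=0 B=0)
Step 4: fill(B) -> (A=0 B=11)
Step 5: fill(A) -> (A=7 B=11)
Step 6: empty(A) -> (A=0 B=11)
Step 7: empty(B) -> (A=0 B=0)
Step 8: fill(B) -> (A=0 B=11)
Step 9: pour(B -> A) -> (A=7 B=4)
Step 10: fill(B) -> (A=7 B=11)

Answer: 7 11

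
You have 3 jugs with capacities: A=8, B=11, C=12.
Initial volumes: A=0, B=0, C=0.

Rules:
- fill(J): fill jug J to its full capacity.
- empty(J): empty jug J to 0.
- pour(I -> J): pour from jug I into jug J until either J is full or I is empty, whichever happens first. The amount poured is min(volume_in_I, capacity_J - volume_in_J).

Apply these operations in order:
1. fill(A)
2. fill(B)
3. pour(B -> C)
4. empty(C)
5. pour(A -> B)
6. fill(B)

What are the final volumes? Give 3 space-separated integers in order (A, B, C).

Answer: 0 11 0

Derivation:
Step 1: fill(A) -> (A=8 B=0 C=0)
Step 2: fill(B) -> (A=8 B=11 C=0)
Step 3: pour(B -> C) -> (A=8 B=0 C=11)
Step 4: empty(C) -> (A=8 B=0 C=0)
Step 5: pour(A -> B) -> (A=0 B=8 C=0)
Step 6: fill(B) -> (A=0 B=11 C=0)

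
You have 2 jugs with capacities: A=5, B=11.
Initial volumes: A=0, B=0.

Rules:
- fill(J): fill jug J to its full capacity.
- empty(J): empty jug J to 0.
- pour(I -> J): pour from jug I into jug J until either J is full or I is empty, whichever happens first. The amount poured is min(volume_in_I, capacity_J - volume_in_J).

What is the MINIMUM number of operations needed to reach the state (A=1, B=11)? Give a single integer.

Answer: 7

Derivation:
BFS from (A=0, B=0). One shortest path:
  1. fill(B) -> (A=0 B=11)
  2. pour(B -> A) -> (A=5 B=6)
  3. empty(A) -> (A=0 B=6)
  4. pour(B -> A) -> (A=5 B=1)
  5. empty(A) -> (A=0 B=1)
  6. pour(B -> A) -> (A=1 B=0)
  7. fill(B) -> (A=1 B=11)
Reached target in 7 moves.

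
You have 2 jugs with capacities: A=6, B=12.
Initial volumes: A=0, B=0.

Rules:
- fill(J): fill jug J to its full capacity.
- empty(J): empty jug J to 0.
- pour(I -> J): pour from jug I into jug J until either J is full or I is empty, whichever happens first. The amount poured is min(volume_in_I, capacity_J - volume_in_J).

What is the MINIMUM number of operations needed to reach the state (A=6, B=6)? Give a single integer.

Answer: 2

Derivation:
BFS from (A=0, B=0). One shortest path:
  1. fill(B) -> (A=0 B=12)
  2. pour(B -> A) -> (A=6 B=6)
Reached target in 2 moves.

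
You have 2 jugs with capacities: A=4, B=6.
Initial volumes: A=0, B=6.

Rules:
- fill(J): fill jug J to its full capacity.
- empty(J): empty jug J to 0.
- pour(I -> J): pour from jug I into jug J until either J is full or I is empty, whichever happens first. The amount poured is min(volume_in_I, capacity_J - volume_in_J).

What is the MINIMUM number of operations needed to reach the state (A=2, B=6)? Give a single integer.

Answer: 4

Derivation:
BFS from (A=0, B=6). One shortest path:
  1. pour(B -> A) -> (A=4 B=2)
  2. empty(A) -> (A=0 B=2)
  3. pour(B -> A) -> (A=2 B=0)
  4. fill(B) -> (A=2 B=6)
Reached target in 4 moves.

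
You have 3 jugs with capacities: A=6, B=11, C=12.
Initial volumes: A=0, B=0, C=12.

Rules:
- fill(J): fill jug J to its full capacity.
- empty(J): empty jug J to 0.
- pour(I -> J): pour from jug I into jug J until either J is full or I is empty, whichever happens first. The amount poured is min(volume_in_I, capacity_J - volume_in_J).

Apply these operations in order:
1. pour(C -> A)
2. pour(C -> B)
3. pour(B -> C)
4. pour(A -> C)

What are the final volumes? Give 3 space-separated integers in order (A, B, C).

Answer: 0 0 12

Derivation:
Step 1: pour(C -> A) -> (A=6 B=0 C=6)
Step 2: pour(C -> B) -> (A=6 B=6 C=0)
Step 3: pour(B -> C) -> (A=6 B=0 C=6)
Step 4: pour(A -> C) -> (A=0 B=0 C=12)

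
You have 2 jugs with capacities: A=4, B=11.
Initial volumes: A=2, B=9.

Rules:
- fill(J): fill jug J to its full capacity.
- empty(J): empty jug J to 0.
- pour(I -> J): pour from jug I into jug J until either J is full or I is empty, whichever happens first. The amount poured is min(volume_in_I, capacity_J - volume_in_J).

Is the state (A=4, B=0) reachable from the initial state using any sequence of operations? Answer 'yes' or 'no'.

Answer: yes

Derivation:
BFS from (A=2, B=9):
  1. fill(A) -> (A=4 B=9)
  2. empty(B) -> (A=4 B=0)
Target reached → yes.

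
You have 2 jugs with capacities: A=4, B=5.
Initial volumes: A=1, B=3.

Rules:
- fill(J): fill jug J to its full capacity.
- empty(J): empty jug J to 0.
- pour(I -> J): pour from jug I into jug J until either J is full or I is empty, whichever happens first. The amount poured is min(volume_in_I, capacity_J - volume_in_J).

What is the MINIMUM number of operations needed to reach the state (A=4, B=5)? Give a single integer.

Answer: 2

Derivation:
BFS from (A=1, B=3). One shortest path:
  1. fill(A) -> (A=4 B=3)
  2. fill(B) -> (A=4 B=5)
Reached target in 2 moves.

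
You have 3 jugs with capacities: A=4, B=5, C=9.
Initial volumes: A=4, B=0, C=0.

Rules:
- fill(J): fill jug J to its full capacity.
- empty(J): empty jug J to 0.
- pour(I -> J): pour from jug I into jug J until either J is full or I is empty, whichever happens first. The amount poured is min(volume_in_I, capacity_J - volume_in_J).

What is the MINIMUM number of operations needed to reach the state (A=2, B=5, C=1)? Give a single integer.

Answer: 7

Derivation:
BFS from (A=4, B=0, C=0). One shortest path:
  1. pour(A -> B) -> (A=0 B=4 C=0)
  2. fill(A) -> (A=4 B=4 C=0)
  3. pour(A -> B) -> (A=3 B=5 C=0)
  4. pour(B -> C) -> (A=3 B=0 C=5)
  5. pour(A -> B) -> (A=0 B=3 C=5)
  6. pour(C -> A) -> (A=4 B=3 C=1)
  7. pour(A -> B) -> (A=2 B=5 C=1)
Reached target in 7 moves.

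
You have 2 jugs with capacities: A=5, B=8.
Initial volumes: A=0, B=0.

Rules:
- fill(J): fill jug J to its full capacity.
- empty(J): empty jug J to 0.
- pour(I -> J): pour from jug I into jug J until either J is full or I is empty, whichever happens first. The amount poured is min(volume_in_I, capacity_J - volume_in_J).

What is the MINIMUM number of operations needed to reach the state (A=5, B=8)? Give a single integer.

Answer: 2

Derivation:
BFS from (A=0, B=0). One shortest path:
  1. fill(A) -> (A=5 B=0)
  2. fill(B) -> (A=5 B=8)
Reached target in 2 moves.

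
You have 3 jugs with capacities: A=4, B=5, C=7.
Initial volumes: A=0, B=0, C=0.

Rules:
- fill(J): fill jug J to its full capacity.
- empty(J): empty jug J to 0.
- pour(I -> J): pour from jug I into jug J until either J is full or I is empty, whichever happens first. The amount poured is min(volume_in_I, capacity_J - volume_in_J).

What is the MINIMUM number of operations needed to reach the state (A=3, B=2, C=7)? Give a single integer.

BFS from (A=0, B=0, C=0). One shortest path:
  1. fill(A) -> (A=4 B=0 C=0)
  2. pour(A -> B) -> (A=0 B=4 C=0)
  3. fill(A) -> (A=4 B=4 C=0)
  4. pour(A -> C) -> (A=0 B=4 C=4)
  5. fill(A) -> (A=4 B=4 C=4)
  6. pour(A -> B) -> (A=3 B=5 C=4)
  7. pour(B -> C) -> (A=3 B=2 C=7)
Reached target in 7 moves.

Answer: 7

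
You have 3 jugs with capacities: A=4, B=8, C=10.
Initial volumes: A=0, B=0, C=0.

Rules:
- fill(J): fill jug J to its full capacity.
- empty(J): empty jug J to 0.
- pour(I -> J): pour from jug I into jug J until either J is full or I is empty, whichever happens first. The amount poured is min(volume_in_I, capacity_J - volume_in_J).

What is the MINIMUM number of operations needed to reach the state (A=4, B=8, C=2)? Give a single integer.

BFS from (A=0, B=0, C=0). One shortest path:
  1. fill(A) -> (A=4 B=0 C=0)
  2. fill(C) -> (A=4 B=0 C=10)
  3. pour(C -> B) -> (A=4 B=8 C=2)
Reached target in 3 moves.

Answer: 3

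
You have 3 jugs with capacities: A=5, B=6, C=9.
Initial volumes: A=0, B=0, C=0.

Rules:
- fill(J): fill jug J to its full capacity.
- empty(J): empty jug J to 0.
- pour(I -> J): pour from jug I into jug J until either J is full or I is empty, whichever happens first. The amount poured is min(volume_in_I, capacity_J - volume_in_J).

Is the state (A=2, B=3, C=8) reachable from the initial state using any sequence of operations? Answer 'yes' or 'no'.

BFS explored all 260 reachable states.
Reachable set includes: (0,0,0), (0,0,1), (0,0,2), (0,0,3), (0,0,4), (0,0,5), (0,0,6), (0,0,7), (0,0,8), (0,0,9), (0,1,0), (0,1,1) ...
Target (A=2, B=3, C=8) not in reachable set → no.

Answer: no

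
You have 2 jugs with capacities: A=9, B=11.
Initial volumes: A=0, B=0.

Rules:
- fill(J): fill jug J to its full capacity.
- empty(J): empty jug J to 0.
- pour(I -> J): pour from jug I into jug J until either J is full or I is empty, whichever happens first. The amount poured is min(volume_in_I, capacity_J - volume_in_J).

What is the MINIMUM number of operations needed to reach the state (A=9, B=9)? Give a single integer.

BFS from (A=0, B=0). One shortest path:
  1. fill(A) -> (A=9 B=0)
  2. pour(A -> B) -> (A=0 B=9)
  3. fill(A) -> (A=9 B=9)
Reached target in 3 moves.

Answer: 3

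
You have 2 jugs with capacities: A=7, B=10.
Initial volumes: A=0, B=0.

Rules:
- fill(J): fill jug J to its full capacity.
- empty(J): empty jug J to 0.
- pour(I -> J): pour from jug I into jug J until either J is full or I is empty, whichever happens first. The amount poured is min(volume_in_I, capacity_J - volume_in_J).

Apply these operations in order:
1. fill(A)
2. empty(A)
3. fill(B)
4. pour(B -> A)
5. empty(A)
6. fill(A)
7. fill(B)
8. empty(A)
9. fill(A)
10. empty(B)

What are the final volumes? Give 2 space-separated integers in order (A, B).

Answer: 7 0

Derivation:
Step 1: fill(A) -> (A=7 B=0)
Step 2: empty(A) -> (A=0 B=0)
Step 3: fill(B) -> (A=0 B=10)
Step 4: pour(B -> A) -> (A=7 B=3)
Step 5: empty(A) -> (A=0 B=3)
Step 6: fill(A) -> (A=7 B=3)
Step 7: fill(B) -> (A=7 B=10)
Step 8: empty(A) -> (A=0 B=10)
Step 9: fill(A) -> (A=7 B=10)
Step 10: empty(B) -> (A=7 B=0)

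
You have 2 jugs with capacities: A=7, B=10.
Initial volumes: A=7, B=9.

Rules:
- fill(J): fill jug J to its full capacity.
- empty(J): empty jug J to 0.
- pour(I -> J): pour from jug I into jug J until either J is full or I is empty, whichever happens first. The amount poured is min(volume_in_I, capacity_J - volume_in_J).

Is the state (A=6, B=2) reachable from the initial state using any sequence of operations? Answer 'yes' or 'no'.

BFS explored all 34 reachable states.
Reachable set includes: (0,0), (0,1), (0,2), (0,3), (0,4), (0,5), (0,6), (0,7), (0,8), (0,9), (0,10), (1,0) ...
Target (A=6, B=2) not in reachable set → no.

Answer: no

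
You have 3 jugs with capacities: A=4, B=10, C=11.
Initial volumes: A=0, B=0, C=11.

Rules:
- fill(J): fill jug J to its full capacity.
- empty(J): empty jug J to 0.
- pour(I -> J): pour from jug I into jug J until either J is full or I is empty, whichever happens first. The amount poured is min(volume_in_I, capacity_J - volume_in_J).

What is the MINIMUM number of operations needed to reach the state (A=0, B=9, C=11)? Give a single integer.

BFS from (A=0, B=0, C=11). One shortest path:
  1. fill(B) -> (A=0 B=10 C=11)
  2. empty(C) -> (A=0 B=10 C=0)
  3. pour(B -> C) -> (A=0 B=0 C=10)
  4. fill(B) -> (A=0 B=10 C=10)
  5. pour(B -> C) -> (A=0 B=9 C=11)
Reached target in 5 moves.

Answer: 5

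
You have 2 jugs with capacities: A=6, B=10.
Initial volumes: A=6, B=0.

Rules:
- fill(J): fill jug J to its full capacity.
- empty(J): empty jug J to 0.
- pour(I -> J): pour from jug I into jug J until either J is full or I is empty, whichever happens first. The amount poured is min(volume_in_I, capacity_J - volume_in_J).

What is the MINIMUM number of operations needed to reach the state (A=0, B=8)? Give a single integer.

Answer: 7

Derivation:
BFS from (A=6, B=0). One shortest path:
  1. pour(A -> B) -> (A=0 B=6)
  2. fill(A) -> (A=6 B=6)
  3. pour(A -> B) -> (A=2 B=10)
  4. empty(B) -> (A=2 B=0)
  5. pour(A -> B) -> (A=0 B=2)
  6. fill(A) -> (A=6 B=2)
  7. pour(A -> B) -> (A=0 B=8)
Reached target in 7 moves.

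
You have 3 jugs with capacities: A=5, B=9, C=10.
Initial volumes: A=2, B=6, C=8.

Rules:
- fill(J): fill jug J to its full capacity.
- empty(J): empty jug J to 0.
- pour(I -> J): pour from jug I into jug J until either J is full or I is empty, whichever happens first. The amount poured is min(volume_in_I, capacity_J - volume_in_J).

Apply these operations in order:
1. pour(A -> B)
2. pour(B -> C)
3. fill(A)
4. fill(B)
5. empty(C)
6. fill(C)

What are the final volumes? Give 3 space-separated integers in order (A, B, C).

Answer: 5 9 10

Derivation:
Step 1: pour(A -> B) -> (A=0 B=8 C=8)
Step 2: pour(B -> C) -> (A=0 B=6 C=10)
Step 3: fill(A) -> (A=5 B=6 C=10)
Step 4: fill(B) -> (A=5 B=9 C=10)
Step 5: empty(C) -> (A=5 B=9 C=0)
Step 6: fill(C) -> (A=5 B=9 C=10)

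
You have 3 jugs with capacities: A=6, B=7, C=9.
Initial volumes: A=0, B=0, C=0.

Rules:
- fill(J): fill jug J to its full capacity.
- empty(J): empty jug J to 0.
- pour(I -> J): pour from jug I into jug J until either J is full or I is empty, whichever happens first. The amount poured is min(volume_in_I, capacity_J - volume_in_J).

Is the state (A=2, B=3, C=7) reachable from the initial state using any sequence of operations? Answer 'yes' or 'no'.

Answer: no

Derivation:
BFS explored all 320 reachable states.
Reachable set includes: (0,0,0), (0,0,1), (0,0,2), (0,0,3), (0,0,4), (0,0,5), (0,0,6), (0,0,7), (0,0,8), (0,0,9), (0,1,0), (0,1,1) ...
Target (A=2, B=3, C=7) not in reachable set → no.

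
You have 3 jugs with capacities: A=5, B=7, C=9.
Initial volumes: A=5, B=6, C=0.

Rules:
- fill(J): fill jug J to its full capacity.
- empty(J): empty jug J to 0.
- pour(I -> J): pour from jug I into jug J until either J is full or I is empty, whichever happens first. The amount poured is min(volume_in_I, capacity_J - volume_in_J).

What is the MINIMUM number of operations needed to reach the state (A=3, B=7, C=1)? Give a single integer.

BFS from (A=5, B=6, C=0). One shortest path:
  1. pour(B -> C) -> (A=5 B=0 C=6)
  2. pour(A -> B) -> (A=0 B=5 C=6)
  3. pour(C -> A) -> (A=5 B=5 C=1)
  4. pour(A -> B) -> (A=3 B=7 C=1)
Reached target in 4 moves.

Answer: 4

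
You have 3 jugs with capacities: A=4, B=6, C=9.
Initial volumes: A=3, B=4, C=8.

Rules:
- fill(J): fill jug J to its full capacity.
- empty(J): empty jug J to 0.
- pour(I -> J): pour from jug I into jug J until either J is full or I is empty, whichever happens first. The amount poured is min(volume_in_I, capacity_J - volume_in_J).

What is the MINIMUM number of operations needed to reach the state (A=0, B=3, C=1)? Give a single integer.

BFS from (A=3, B=4, C=8). One shortest path:
  1. empty(A) -> (A=0 B=4 C=8)
  2. pour(B -> C) -> (A=0 B=3 C=9)
  3. pour(C -> A) -> (A=4 B=3 C=5)
  4. empty(A) -> (A=0 B=3 C=5)
  5. pour(C -> A) -> (A=4 B=3 C=1)
  6. empty(A) -> (A=0 B=3 C=1)
Reached target in 6 moves.

Answer: 6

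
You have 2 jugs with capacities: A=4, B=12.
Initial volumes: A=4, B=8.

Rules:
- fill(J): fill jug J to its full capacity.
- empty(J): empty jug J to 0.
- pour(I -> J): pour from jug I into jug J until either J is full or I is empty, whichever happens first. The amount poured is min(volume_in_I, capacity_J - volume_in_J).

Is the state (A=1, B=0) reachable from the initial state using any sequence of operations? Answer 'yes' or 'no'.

BFS explored all 8 reachable states.
Reachable set includes: (0,0), (0,4), (0,8), (0,12), (4,0), (4,4), (4,8), (4,12)
Target (A=1, B=0) not in reachable set → no.

Answer: no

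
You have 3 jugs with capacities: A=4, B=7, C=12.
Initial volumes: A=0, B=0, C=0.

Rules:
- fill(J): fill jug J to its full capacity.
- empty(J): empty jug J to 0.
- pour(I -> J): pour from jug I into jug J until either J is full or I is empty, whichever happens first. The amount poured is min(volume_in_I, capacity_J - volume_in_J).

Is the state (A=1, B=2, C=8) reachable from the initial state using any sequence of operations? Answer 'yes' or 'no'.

BFS explored all 322 reachable states.
Reachable set includes: (0,0,0), (0,0,1), (0,0,2), (0,0,3), (0,0,4), (0,0,5), (0,0,6), (0,0,7), (0,0,8), (0,0,9), (0,0,10), (0,0,11) ...
Target (A=1, B=2, C=8) not in reachable set → no.

Answer: no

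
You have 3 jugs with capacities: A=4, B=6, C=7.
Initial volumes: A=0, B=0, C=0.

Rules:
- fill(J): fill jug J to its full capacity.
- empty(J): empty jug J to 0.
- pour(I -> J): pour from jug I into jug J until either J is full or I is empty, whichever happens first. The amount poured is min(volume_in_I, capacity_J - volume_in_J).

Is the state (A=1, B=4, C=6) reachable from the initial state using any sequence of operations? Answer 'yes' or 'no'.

BFS explored all 190 reachable states.
Reachable set includes: (0,0,0), (0,0,1), (0,0,2), (0,0,3), (0,0,4), (0,0,5), (0,0,6), (0,0,7), (0,1,0), (0,1,1), (0,1,2), (0,1,3) ...
Target (A=1, B=4, C=6) not in reachable set → no.

Answer: no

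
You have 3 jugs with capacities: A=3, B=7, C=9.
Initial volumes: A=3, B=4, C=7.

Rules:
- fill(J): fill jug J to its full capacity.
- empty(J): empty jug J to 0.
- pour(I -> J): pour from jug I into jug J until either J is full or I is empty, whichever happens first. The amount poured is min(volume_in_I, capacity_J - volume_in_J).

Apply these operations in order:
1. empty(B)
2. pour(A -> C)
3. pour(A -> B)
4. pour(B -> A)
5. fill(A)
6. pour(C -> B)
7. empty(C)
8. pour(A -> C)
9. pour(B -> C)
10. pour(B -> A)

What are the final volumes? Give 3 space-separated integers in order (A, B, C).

Answer: 1 0 9

Derivation:
Step 1: empty(B) -> (A=3 B=0 C=7)
Step 2: pour(A -> C) -> (A=1 B=0 C=9)
Step 3: pour(A -> B) -> (A=0 B=1 C=9)
Step 4: pour(B -> A) -> (A=1 B=0 C=9)
Step 5: fill(A) -> (A=3 B=0 C=9)
Step 6: pour(C -> B) -> (A=3 B=7 C=2)
Step 7: empty(C) -> (A=3 B=7 C=0)
Step 8: pour(A -> C) -> (A=0 B=7 C=3)
Step 9: pour(B -> C) -> (A=0 B=1 C=9)
Step 10: pour(B -> A) -> (A=1 B=0 C=9)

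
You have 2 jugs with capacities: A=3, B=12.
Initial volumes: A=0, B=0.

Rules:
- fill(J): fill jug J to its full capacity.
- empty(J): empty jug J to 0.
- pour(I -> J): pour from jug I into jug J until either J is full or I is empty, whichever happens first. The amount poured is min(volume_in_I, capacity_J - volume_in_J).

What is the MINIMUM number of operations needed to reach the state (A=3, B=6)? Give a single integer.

Answer: 4

Derivation:
BFS from (A=0, B=0). One shortest path:
  1. fill(B) -> (A=0 B=12)
  2. pour(B -> A) -> (A=3 B=9)
  3. empty(A) -> (A=0 B=9)
  4. pour(B -> A) -> (A=3 B=6)
Reached target in 4 moves.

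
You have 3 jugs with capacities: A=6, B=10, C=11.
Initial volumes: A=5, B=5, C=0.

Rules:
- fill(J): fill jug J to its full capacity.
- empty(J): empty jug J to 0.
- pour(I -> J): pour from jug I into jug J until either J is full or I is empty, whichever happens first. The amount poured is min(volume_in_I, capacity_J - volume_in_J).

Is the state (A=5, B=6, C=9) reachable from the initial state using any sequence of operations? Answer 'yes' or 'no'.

Answer: no

Derivation:
BFS explored all 474 reachable states.
Reachable set includes: (0,0,0), (0,0,1), (0,0,2), (0,0,3), (0,0,4), (0,0,5), (0,0,6), (0,0,7), (0,0,8), (0,0,9), (0,0,10), (0,0,11) ...
Target (A=5, B=6, C=9) not in reachable set → no.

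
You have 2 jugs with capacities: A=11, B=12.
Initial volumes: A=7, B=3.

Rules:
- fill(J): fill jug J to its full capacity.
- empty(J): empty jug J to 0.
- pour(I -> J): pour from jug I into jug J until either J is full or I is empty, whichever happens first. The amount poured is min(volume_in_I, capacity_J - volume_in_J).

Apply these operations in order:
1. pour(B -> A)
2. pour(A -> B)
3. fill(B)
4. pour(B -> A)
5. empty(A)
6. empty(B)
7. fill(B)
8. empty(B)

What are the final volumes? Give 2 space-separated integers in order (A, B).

Answer: 0 0

Derivation:
Step 1: pour(B -> A) -> (A=10 B=0)
Step 2: pour(A -> B) -> (A=0 B=10)
Step 3: fill(B) -> (A=0 B=12)
Step 4: pour(B -> A) -> (A=11 B=1)
Step 5: empty(A) -> (A=0 B=1)
Step 6: empty(B) -> (A=0 B=0)
Step 7: fill(B) -> (A=0 B=12)
Step 8: empty(B) -> (A=0 B=0)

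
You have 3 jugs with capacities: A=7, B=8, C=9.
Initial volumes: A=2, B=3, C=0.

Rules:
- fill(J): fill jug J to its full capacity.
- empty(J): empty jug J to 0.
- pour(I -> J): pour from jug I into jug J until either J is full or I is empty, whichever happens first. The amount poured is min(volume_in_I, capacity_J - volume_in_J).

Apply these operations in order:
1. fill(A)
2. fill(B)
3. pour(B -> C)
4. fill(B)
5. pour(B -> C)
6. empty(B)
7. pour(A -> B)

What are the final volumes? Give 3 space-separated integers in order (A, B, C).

Step 1: fill(A) -> (A=7 B=3 C=0)
Step 2: fill(B) -> (A=7 B=8 C=0)
Step 3: pour(B -> C) -> (A=7 B=0 C=8)
Step 4: fill(B) -> (A=7 B=8 C=8)
Step 5: pour(B -> C) -> (A=7 B=7 C=9)
Step 6: empty(B) -> (A=7 B=0 C=9)
Step 7: pour(A -> B) -> (A=0 B=7 C=9)

Answer: 0 7 9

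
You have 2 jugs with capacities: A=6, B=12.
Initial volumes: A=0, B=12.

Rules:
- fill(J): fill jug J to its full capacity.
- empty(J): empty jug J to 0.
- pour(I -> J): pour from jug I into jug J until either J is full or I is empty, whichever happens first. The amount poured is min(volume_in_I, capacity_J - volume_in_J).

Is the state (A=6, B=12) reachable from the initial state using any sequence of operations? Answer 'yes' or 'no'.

BFS from (A=0, B=12):
  1. fill(A) -> (A=6 B=12)
Target reached → yes.

Answer: yes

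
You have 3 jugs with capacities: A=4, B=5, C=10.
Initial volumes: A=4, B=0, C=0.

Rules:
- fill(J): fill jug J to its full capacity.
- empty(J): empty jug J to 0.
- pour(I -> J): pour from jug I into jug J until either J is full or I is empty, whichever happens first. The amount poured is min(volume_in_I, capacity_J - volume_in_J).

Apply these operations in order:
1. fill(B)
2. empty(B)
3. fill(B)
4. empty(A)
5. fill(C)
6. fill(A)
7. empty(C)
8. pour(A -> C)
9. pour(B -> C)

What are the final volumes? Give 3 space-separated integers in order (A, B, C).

Answer: 0 0 9

Derivation:
Step 1: fill(B) -> (A=4 B=5 C=0)
Step 2: empty(B) -> (A=4 B=0 C=0)
Step 3: fill(B) -> (A=4 B=5 C=0)
Step 4: empty(A) -> (A=0 B=5 C=0)
Step 5: fill(C) -> (A=0 B=5 C=10)
Step 6: fill(A) -> (A=4 B=5 C=10)
Step 7: empty(C) -> (A=4 B=5 C=0)
Step 8: pour(A -> C) -> (A=0 B=5 C=4)
Step 9: pour(B -> C) -> (A=0 B=0 C=9)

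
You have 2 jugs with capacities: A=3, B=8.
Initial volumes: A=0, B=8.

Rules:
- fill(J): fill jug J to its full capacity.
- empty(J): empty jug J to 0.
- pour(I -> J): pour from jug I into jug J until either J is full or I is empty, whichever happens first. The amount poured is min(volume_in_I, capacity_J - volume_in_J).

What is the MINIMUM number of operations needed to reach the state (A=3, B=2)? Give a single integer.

BFS from (A=0, B=8). One shortest path:
  1. pour(B -> A) -> (A=3 B=5)
  2. empty(A) -> (A=0 B=5)
  3. pour(B -> A) -> (A=3 B=2)
Reached target in 3 moves.

Answer: 3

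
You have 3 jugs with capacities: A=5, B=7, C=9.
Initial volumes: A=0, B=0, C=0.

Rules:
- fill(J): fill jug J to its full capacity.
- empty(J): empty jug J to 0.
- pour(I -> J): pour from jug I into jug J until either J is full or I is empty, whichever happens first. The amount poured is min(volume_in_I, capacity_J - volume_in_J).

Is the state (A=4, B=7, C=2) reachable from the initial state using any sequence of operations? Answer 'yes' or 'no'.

Answer: yes

Derivation:
BFS from (A=0, B=0, C=0):
  1. fill(C) -> (A=0 B=0 C=9)
  2. pour(C -> A) -> (A=5 B=0 C=4)
  3. empty(A) -> (A=0 B=0 C=4)
  4. pour(C -> A) -> (A=4 B=0 C=0)
  5. fill(C) -> (A=4 B=0 C=9)
  6. pour(C -> B) -> (A=4 B=7 C=2)
Target reached → yes.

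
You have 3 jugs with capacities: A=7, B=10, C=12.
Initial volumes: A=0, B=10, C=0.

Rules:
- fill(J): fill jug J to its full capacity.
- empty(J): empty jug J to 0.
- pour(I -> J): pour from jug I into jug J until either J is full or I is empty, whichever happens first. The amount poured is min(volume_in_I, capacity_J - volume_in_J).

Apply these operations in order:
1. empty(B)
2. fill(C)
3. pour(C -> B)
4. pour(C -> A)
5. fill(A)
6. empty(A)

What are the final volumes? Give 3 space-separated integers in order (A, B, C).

Step 1: empty(B) -> (A=0 B=0 C=0)
Step 2: fill(C) -> (A=0 B=0 C=12)
Step 3: pour(C -> B) -> (A=0 B=10 C=2)
Step 4: pour(C -> A) -> (A=2 B=10 C=0)
Step 5: fill(A) -> (A=7 B=10 C=0)
Step 6: empty(A) -> (A=0 B=10 C=0)

Answer: 0 10 0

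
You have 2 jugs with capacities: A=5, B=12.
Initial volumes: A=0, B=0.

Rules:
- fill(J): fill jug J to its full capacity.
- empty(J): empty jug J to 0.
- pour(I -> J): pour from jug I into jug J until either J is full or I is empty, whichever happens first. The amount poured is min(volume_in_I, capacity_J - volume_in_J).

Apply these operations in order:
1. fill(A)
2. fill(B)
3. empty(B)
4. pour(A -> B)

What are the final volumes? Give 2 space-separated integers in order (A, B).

Step 1: fill(A) -> (A=5 B=0)
Step 2: fill(B) -> (A=5 B=12)
Step 3: empty(B) -> (A=5 B=0)
Step 4: pour(A -> B) -> (A=0 B=5)

Answer: 0 5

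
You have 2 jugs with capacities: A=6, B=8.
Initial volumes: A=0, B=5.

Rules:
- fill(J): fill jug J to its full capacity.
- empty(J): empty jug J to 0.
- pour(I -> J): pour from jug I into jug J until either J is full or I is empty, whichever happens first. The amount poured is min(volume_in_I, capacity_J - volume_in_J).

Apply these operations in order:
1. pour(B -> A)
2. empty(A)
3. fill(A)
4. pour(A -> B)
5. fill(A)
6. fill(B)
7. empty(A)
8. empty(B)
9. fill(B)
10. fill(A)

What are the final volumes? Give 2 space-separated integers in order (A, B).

Step 1: pour(B -> A) -> (A=5 B=0)
Step 2: empty(A) -> (A=0 B=0)
Step 3: fill(A) -> (A=6 B=0)
Step 4: pour(A -> B) -> (A=0 B=6)
Step 5: fill(A) -> (A=6 B=6)
Step 6: fill(B) -> (A=6 B=8)
Step 7: empty(A) -> (A=0 B=8)
Step 8: empty(B) -> (A=0 B=0)
Step 9: fill(B) -> (A=0 B=8)
Step 10: fill(A) -> (A=6 B=8)

Answer: 6 8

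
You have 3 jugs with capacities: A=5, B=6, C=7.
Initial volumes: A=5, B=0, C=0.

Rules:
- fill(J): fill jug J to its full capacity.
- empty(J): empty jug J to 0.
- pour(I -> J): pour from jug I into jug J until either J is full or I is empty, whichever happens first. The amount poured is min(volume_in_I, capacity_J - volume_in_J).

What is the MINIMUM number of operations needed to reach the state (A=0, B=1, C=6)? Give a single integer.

Answer: 5

Derivation:
BFS from (A=5, B=0, C=0). One shortest path:
  1. empty(A) -> (A=0 B=0 C=0)
  2. fill(C) -> (A=0 B=0 C=7)
  3. pour(C -> B) -> (A=0 B=6 C=1)
  4. pour(B -> A) -> (A=5 B=1 C=1)
  5. pour(A -> C) -> (A=0 B=1 C=6)
Reached target in 5 moves.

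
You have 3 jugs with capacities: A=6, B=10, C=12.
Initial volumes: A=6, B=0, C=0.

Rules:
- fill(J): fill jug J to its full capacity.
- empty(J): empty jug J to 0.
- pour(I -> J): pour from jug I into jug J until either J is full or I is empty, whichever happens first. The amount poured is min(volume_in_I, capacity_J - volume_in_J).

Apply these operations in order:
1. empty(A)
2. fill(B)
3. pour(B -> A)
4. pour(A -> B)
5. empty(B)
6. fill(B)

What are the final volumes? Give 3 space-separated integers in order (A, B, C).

Answer: 0 10 0

Derivation:
Step 1: empty(A) -> (A=0 B=0 C=0)
Step 2: fill(B) -> (A=0 B=10 C=0)
Step 3: pour(B -> A) -> (A=6 B=4 C=0)
Step 4: pour(A -> B) -> (A=0 B=10 C=0)
Step 5: empty(B) -> (A=0 B=0 C=0)
Step 6: fill(B) -> (A=0 B=10 C=0)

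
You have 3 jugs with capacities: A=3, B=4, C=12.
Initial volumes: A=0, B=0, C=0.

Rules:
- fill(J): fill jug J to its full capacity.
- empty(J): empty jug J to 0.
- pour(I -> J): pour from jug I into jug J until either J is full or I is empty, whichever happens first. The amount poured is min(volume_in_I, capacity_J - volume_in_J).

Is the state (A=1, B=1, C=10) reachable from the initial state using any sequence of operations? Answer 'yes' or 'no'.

BFS explored all 194 reachable states.
Reachable set includes: (0,0,0), (0,0,1), (0,0,2), (0,0,3), (0,0,4), (0,0,5), (0,0,6), (0,0,7), (0,0,8), (0,0,9), (0,0,10), (0,0,11) ...
Target (A=1, B=1, C=10) not in reachable set → no.

Answer: no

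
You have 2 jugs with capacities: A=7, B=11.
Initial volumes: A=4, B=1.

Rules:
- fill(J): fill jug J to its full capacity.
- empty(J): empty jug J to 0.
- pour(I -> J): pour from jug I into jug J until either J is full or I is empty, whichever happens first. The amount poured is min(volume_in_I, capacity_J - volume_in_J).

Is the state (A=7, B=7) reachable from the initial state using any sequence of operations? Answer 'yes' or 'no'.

BFS from (A=4, B=1):
  1. fill(A) -> (A=7 B=1)
  2. empty(B) -> (A=7 B=0)
  3. pour(A -> B) -> (A=0 B=7)
  4. fill(A) -> (A=7 B=7)
Target reached → yes.

Answer: yes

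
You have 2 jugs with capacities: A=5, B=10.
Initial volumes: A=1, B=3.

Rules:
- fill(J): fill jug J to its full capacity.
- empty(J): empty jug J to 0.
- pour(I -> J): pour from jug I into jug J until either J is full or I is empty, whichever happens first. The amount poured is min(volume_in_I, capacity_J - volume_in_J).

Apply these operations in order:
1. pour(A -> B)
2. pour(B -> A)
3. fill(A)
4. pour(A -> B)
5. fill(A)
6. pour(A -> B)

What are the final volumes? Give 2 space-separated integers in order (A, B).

Step 1: pour(A -> B) -> (A=0 B=4)
Step 2: pour(B -> A) -> (A=4 B=0)
Step 3: fill(A) -> (A=5 B=0)
Step 4: pour(A -> B) -> (A=0 B=5)
Step 5: fill(A) -> (A=5 B=5)
Step 6: pour(A -> B) -> (A=0 B=10)

Answer: 0 10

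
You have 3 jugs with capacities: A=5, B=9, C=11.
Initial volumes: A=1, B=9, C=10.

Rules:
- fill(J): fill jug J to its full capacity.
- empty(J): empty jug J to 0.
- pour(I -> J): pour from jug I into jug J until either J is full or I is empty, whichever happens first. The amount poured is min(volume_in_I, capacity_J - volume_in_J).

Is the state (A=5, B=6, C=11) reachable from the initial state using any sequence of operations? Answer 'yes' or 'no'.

Answer: yes

Derivation:
BFS from (A=1, B=9, C=10):
  1. empty(B) -> (A=1 B=0 C=10)
  2. pour(C -> A) -> (A=5 B=0 C=6)
  3. pour(C -> B) -> (A=5 B=6 C=0)
  4. fill(C) -> (A=5 B=6 C=11)
Target reached → yes.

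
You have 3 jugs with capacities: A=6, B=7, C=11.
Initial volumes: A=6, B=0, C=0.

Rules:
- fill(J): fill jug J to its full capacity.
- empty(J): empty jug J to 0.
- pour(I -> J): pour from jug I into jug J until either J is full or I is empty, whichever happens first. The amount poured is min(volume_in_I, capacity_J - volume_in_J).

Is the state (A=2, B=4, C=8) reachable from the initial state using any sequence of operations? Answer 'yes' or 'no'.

BFS explored all 372 reachable states.
Reachable set includes: (0,0,0), (0,0,1), (0,0,2), (0,0,3), (0,0,4), (0,0,5), (0,0,6), (0,0,7), (0,0,8), (0,0,9), (0,0,10), (0,0,11) ...
Target (A=2, B=4, C=8) not in reachable set → no.

Answer: no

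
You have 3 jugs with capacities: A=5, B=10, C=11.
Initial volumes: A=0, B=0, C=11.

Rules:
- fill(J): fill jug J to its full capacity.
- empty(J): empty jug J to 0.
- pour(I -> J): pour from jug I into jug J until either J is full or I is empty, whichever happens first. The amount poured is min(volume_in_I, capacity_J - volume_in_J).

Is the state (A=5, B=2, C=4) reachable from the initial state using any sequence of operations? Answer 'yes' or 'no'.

BFS from (A=0, B=0, C=11):
  1. pour(C -> B) -> (A=0 B=10 C=1)
  2. pour(C -> A) -> (A=1 B=10 C=0)
  3. pour(B -> C) -> (A=1 B=0 C=10)
  4. fill(B) -> (A=1 B=10 C=10)
  5. pour(B -> A) -> (A=5 B=6 C=10)
  6. pour(A -> C) -> (A=4 B=6 C=11)
  7. pour(C -> B) -> (A=4 B=10 C=7)
  8. empty(B) -> (A=4 B=0 C=7)
  9. pour(C -> B) -> (A=4 B=7 C=0)
  10. pour(A -> C) -> (A=0 B=7 C=4)
  11. pour(B -> A) -> (A=5 B=2 C=4)
Target reached → yes.

Answer: yes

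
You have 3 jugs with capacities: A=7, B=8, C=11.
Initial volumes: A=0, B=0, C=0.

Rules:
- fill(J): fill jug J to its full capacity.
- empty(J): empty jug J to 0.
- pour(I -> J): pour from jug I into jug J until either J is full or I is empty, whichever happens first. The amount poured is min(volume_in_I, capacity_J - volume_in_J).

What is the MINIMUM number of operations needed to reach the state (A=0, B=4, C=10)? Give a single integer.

BFS from (A=0, B=0, C=0). One shortest path:
  1. fill(A) -> (A=7 B=0 C=0)
  2. pour(A -> C) -> (A=0 B=0 C=7)
  3. fill(A) -> (A=7 B=0 C=7)
  4. pour(A -> C) -> (A=3 B=0 C=11)
  5. pour(C -> B) -> (A=3 B=8 C=3)
  6. pour(B -> A) -> (A=7 B=4 C=3)
  7. pour(A -> C) -> (A=0 B=4 C=10)
Reached target in 7 moves.

Answer: 7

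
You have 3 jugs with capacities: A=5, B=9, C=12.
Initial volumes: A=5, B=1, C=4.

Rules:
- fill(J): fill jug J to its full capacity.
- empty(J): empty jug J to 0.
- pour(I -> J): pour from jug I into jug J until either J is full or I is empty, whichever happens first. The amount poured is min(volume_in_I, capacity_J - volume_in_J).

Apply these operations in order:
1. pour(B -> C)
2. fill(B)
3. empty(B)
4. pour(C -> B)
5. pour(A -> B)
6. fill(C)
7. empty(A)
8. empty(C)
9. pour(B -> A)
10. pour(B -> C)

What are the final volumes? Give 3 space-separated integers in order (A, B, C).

Answer: 5 0 4

Derivation:
Step 1: pour(B -> C) -> (A=5 B=0 C=5)
Step 2: fill(B) -> (A=5 B=9 C=5)
Step 3: empty(B) -> (A=5 B=0 C=5)
Step 4: pour(C -> B) -> (A=5 B=5 C=0)
Step 5: pour(A -> B) -> (A=1 B=9 C=0)
Step 6: fill(C) -> (A=1 B=9 C=12)
Step 7: empty(A) -> (A=0 B=9 C=12)
Step 8: empty(C) -> (A=0 B=9 C=0)
Step 9: pour(B -> A) -> (A=5 B=4 C=0)
Step 10: pour(B -> C) -> (A=5 B=0 C=4)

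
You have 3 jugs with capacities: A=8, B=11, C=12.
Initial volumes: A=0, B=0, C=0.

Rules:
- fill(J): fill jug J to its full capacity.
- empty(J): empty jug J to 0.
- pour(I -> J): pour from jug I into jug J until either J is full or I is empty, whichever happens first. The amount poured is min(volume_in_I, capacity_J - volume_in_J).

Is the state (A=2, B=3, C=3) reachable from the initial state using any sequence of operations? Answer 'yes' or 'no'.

BFS explored all 634 reachable states.
Reachable set includes: (0,0,0), (0,0,1), (0,0,2), (0,0,3), (0,0,4), (0,0,5), (0,0,6), (0,0,7), (0,0,8), (0,0,9), (0,0,10), (0,0,11) ...
Target (A=2, B=3, C=3) not in reachable set → no.

Answer: no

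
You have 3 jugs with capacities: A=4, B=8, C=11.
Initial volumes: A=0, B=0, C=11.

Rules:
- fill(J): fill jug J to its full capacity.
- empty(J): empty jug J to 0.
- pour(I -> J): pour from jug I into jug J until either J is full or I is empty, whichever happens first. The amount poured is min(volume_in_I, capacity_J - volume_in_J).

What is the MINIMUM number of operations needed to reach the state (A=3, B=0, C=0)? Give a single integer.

Answer: 3

Derivation:
BFS from (A=0, B=0, C=11). One shortest path:
  1. pour(C -> B) -> (A=0 B=8 C=3)
  2. empty(B) -> (A=0 B=0 C=3)
  3. pour(C -> A) -> (A=3 B=0 C=0)
Reached target in 3 moves.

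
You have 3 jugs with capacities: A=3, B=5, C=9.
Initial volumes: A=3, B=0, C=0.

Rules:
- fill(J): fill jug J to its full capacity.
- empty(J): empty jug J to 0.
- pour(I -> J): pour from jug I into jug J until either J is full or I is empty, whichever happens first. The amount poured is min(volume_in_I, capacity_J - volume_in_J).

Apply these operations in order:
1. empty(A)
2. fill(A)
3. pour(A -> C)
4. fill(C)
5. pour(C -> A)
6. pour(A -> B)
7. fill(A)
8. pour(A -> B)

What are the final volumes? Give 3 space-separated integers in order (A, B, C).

Answer: 1 5 6

Derivation:
Step 1: empty(A) -> (A=0 B=0 C=0)
Step 2: fill(A) -> (A=3 B=0 C=0)
Step 3: pour(A -> C) -> (A=0 B=0 C=3)
Step 4: fill(C) -> (A=0 B=0 C=9)
Step 5: pour(C -> A) -> (A=3 B=0 C=6)
Step 6: pour(A -> B) -> (A=0 B=3 C=6)
Step 7: fill(A) -> (A=3 B=3 C=6)
Step 8: pour(A -> B) -> (A=1 B=5 C=6)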